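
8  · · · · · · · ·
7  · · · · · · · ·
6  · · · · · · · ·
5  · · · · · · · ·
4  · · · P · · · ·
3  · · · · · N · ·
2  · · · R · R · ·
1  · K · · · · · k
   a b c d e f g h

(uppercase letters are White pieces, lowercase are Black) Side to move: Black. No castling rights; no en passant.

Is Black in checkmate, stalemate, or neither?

Black to move; black king on h1.
In check: no.
King squares — g1: attacked by Nf3; g2: attacked by Rf2; h2: attacked by Rf2.
Legal moves for Black: none.
Not in check and no legal moves → stalemate.

stalemate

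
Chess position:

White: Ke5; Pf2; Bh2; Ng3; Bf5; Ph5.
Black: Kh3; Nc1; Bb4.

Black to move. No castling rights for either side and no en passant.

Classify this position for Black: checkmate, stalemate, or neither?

Black to move; black king on h3.
In check: yes, from the white bishop on f5.
Legal moves for Black: Kh4, Kxh2, Kg2.
Black is in check but has 3 legal moves → neither.

neither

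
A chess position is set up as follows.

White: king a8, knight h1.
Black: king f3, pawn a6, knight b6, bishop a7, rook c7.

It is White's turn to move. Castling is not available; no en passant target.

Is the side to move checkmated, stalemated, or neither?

White to move; white king on a8.
In check: yes, from the black knight on b6.
King squares — a7: attacked by Rc7; b7: attacked by Rc7; b8: attacked by Ba7.
Legal moves for White: none.
In check with no legal moves → checkmate.

checkmate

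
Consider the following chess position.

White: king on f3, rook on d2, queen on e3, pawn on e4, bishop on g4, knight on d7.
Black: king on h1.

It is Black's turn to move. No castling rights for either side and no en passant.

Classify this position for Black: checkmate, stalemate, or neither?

Black to move; black king on h1.
In check: no.
King squares — g1: attacked by Qe3; g2: attacked by Rd2; h2: attacked by Rd2.
Legal moves for Black: none.
Not in check and no legal moves → stalemate.

stalemate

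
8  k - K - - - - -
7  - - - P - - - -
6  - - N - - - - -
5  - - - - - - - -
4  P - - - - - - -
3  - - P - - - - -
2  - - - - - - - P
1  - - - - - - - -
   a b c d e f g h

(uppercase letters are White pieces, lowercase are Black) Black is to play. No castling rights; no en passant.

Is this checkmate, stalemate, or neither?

Black to move; black king on a8.
In check: no.
King squares — a7: attacked by Nc6; b7: attacked by Kc8; b8: attacked by Nc6.
Legal moves for Black: none.
Not in check and no legal moves → stalemate.

stalemate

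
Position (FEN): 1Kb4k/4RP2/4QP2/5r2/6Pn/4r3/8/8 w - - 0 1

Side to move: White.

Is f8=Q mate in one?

After f8=Q: black king on h8; in check: yes, from the white queen on f8.
King squares — g7: attacked by Pf6; h7: attacked by Re7; g8: attacked by Qe6.
Black has no legal moves → checkmate.

yes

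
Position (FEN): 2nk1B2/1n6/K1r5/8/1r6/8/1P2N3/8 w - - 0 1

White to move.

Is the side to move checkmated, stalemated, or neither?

White to move; white king on a6.
In check: yes, from the black rook on c6.
King squares — a5: attacked by Nb7; b5: attacked by Rb4; b6: attacked by Rb4; a7: attacked by Nc8; b7: attacked by Rb4.
Legal moves for White: none.
In check with no legal moves → checkmate.

checkmate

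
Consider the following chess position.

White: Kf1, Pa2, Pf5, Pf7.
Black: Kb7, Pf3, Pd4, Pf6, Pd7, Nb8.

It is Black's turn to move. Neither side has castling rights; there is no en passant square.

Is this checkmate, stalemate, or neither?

neither

Black to move; black king on b7.
In check: no.
Legal moves for Black: Nc6, Na6, Kc8, Ka8, Kc7, Ka7, Kc6, Kb6, Ka6, d6, d3, f2, d5.
Black has 13 legal moves and is not in check → neither.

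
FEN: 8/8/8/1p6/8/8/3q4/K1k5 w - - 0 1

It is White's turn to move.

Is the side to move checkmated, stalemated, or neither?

stalemate

White to move; white king on a1.
In check: no.
King squares — b1: attacked by Kc1; a2: attacked by Qd2; b2: attacked by Kc1.
Legal moves for White: none.
Not in check and no legal moves → stalemate.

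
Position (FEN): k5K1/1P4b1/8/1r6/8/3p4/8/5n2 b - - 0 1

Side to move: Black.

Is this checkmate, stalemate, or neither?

neither

Black to move; black king on a8.
In check: yes, from the white pawn on b7.
Legal moves for Black: Kb8, Kxb7, Ka7, Rxb7.
Black is in check but has 4 legal moves → neither.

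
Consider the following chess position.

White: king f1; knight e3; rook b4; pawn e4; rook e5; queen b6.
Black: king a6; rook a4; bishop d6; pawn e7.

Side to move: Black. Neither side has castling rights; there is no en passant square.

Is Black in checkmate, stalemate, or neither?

checkmate

Black to move; black king on a6.
In check: yes, from the white queen on b6.
King squares — a5: attacked by Re5; b5: attacked by Rb4; b6: attacked by Rb4; a7: attacked by Qb6; b7: attacked by Qb6.
Legal moves for Black: none.
In check with no legal moves → checkmate.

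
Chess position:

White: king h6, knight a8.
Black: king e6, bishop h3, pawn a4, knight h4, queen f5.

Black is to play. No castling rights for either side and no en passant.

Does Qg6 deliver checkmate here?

After Qg6: white king on h6; in check: yes, from the black queen on g6.
King squares — g5: attacked by Qg6; h5: attacked by Qg6; g6: attacked by Nh4; g7: attacked by Qg6; h7: attacked by Qg6.
White has no legal moves → checkmate.

yes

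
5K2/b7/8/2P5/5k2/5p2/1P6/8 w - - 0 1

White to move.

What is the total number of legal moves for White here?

White to move; king on f8.
In check: no.
Legal moves: Kg8, Ke8, Kg7, Kf7, Ke7, c6, b3, b4.
Count: 8.

8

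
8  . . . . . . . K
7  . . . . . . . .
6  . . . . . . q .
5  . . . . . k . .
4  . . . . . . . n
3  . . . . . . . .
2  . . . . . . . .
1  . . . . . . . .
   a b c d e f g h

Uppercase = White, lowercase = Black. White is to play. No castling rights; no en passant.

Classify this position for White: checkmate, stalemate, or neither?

stalemate

White to move; white king on h8.
In check: no.
King squares — g7: attacked by Qg6; h7: attacked by Qg6; g8: attacked by Qg6.
Legal moves for White: none.
Not in check and no legal moves → stalemate.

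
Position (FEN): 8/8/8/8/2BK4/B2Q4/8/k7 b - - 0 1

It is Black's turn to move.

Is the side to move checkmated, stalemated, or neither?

stalemate

Black to move; black king on a1.
In check: no.
King squares — b1: attacked by Qd3; a2: attacked by Bc4; b2: attacked by Ba3.
Legal moves for Black: none.
Not in check and no legal moves → stalemate.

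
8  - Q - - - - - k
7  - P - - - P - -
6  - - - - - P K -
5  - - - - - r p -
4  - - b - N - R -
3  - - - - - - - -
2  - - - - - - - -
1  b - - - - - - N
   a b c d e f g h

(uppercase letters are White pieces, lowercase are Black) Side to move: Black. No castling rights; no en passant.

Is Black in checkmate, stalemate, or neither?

checkmate

Black to move; black king on h8.
In check: yes, from the white queen on b8.
King squares — g7: attacked by Pf6; h7: attacked by Kg6; g8: attacked by Pf7.
Legal moves for Black: none.
In check with no legal moves → checkmate.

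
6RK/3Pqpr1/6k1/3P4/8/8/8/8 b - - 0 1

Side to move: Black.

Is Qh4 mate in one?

yes

After Qh4: white king on h8; in check: yes, from the black queen on h4.
King squares — g7: attacked by Kg6; h7: attacked by Qh4; g8: own rook.
White has no legal moves → checkmate.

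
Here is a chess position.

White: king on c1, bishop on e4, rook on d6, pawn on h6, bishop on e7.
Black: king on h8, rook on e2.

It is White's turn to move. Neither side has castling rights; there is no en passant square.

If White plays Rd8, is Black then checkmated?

After Rd8: black king on h8; in check: yes, from the white rook on d8.
King squares — g7: attacked by Ph6; h7: attacked by Be4; g8: attacked by Rd8.
Black has no legal moves → checkmate.

yes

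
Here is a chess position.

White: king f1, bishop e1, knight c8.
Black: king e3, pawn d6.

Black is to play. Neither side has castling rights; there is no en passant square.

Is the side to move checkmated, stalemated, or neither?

neither

Black to move; black king on e3.
In check: no.
Legal moves for Black: Kf4, Ke4, Kd4, Kf3, Kd3, d5.
Black has 6 legal moves and is not in check → neither.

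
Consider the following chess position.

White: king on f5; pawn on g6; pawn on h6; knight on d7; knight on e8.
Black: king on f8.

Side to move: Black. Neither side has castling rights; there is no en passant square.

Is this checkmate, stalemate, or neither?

neither

Black to move; black king on f8.
In check: yes, from the white knight on d7.
King squares — e7: available; f7: attacked by Pg6; g7: attacked by Ph6; e8: available; g8: available.
Legal moves for Black: Kg8, Kxe8, Ke7.
Black is in check but has 3 legal moves → neither.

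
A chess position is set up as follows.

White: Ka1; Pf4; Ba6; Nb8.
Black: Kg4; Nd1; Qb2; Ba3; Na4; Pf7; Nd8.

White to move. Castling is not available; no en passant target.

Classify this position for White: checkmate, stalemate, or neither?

checkmate

White to move; white king on a1.
In check: yes, from the black queen on b2.
King squares — b1: attacked by Qb2; a2: attacked by Qb2; b2: attacked by Nd1.
Legal moves for White: none.
In check with no legal moves → checkmate.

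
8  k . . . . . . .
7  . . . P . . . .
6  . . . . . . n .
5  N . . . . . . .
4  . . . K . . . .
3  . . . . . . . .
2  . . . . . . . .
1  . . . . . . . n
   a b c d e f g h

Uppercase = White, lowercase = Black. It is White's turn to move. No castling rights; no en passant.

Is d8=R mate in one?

After d8=R: black king on a8; in check: yes, from the white rook on d8.
Black has 1 legal reply: Ka7.
In check but a legal move exists → not checkmate.

no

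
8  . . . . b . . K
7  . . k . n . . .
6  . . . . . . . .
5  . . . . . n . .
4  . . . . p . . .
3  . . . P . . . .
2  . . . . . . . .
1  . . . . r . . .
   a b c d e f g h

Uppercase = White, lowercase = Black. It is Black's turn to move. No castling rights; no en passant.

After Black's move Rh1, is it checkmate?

yes

After Rh1: white king on h8; in check: yes, from the black rook on h1.
King squares — g7: attacked by Nf5; h7: attacked by Rh1; g8: attacked by Ne7.
White has no legal moves → checkmate.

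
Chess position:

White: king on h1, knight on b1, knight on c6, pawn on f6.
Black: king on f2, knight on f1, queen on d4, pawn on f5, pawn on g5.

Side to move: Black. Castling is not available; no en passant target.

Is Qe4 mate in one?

After Qe4: white king on h1; in check: yes, from the black queen on e4.
King squares — g1: attacked by Kf2; g2: attacked by Kf2; h2: attacked by Nf1.
White has no legal moves → checkmate.

yes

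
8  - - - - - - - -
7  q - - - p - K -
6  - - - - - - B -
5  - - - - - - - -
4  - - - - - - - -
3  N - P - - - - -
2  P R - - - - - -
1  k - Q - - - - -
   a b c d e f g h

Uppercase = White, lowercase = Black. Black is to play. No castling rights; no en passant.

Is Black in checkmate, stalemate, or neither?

Black to move; black king on a1.
In check: yes, from the white queen on c1.
King squares — b1: attacked by Qc1; a2: attacked by Rb2; b2: attacked by Qc1.
Legal moves for Black: none.
In check with no legal moves → checkmate.

checkmate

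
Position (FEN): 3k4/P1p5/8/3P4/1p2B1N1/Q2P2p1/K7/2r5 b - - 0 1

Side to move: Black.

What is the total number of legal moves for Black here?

Black to move; king on d8.
In check: no.
Legal moves: Ke8, Kc8, Ke7, Kd7, Rc6, Rc5, Rc4, Rc3, Rc2+, Rh1, Rg1, Rf1, Re1, Rd1, Rb1, Ra1+, bxa3, c6, b3+, g2, c5.
Count: 21.

21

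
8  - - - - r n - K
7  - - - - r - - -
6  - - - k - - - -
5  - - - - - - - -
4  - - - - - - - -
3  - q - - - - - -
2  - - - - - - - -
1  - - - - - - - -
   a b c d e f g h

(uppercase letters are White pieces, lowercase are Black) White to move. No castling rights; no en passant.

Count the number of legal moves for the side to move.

White to move; king on h8.
In check: no.
Legal moves: none.
Count: 0.

0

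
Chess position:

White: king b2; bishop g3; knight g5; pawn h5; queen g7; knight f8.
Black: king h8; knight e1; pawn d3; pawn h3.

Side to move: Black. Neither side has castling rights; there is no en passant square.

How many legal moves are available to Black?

1

Black to move; king on h8.
In check: yes, from the white queen on g7.
Legal moves: Kxg7.
Count: 1.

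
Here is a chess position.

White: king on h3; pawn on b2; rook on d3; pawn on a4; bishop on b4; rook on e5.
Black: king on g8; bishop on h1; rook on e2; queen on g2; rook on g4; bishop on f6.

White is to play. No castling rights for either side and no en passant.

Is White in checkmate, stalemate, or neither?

checkmate

White to move; white king on h3.
In check: yes, from the black queen on g2.
King squares — g2: attacked by Bh1; h2: attacked by Qg2; g3: attacked by Qg2; g4: attacked by Qg2; h4: attacked by Rg4.
Legal moves for White: none.
In check with no legal moves → checkmate.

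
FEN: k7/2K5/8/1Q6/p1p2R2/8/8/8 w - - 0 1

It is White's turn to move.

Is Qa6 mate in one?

yes

After Qa6: black king on a8; in check: yes, from the white queen on a6.
King squares — a7: attacked by Qa6; b7: attacked by Qa6; b8: attacked by Kc7.
Black has no legal moves → checkmate.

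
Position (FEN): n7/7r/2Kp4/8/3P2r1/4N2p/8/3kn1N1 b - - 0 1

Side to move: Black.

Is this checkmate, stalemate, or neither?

neither

Black to move; black king on d1.
In check: yes, from the white knight on e3.
Legal moves for Black: Kd2, Kc1.
Black is in check but has 2 legal moves → neither.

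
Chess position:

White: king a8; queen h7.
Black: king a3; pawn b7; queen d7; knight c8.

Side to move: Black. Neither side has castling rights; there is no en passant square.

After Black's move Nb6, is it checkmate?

After Nb6: white king on a8; in check: yes, from the black knight on b6.
White has 2 legal replies: Kb8, Ka7.
In check but a legal move exists → not checkmate.

no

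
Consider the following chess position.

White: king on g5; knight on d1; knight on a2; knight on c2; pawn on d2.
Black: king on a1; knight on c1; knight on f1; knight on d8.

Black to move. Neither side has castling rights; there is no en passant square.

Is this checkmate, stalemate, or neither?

Black to move; black king on a1.
In check: yes, from the white knight on c2.
King squares — b1: available; a2: available; b2: attacked by Nd1.
Legal moves for Black: Kxa2, Kb1.
Black is in check but has 2 legal moves → neither.

neither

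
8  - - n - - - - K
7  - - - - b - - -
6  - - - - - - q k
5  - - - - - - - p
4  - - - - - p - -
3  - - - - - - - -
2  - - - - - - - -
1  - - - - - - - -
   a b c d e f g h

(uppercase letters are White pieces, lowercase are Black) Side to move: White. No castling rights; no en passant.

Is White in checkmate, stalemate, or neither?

stalemate

White to move; white king on h8.
In check: no.
King squares — g7: attacked by Qg6; h7: attacked by Qg6; g8: attacked by Qg6.
Legal moves for White: none.
Not in check and no legal moves → stalemate.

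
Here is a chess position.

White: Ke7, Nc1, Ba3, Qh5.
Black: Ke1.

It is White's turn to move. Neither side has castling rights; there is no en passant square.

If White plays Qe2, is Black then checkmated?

yes

After Qe2: black king on e1; in check: yes, from the white queen on e2.
King squares — d1: attacked by Qe2; f1: attacked by Qe2; d2: attacked by Qe2; e2: attacked by Nc1; f2: attacked by Qe2.
Black has no legal moves → checkmate.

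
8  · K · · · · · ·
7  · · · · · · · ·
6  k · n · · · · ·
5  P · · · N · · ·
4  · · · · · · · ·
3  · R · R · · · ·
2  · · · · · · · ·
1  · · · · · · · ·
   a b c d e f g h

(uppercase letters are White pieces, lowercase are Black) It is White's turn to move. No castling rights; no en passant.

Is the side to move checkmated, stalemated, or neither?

neither

White to move; white king on b8.
In check: yes, from the black knight on c6.
King squares — a7: attacked by Ka6; b7: attacked by Ka6; c7: available; a8: available; c8: available.
Legal moves for White: Kc8, Ka8, Kc7, Nxc6.
White is in check but has 4 legal moves → neither.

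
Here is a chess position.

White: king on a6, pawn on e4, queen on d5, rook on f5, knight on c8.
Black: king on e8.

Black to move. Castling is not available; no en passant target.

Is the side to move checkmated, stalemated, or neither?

Black to move; black king on e8.
In check: no.
King squares — d7: attacked by Qd5; e7: attacked by Nc8; f7: attacked by Qd5; d8: attacked by Qd5; f8: attacked by Rf5.
Legal moves for Black: none.
Not in check and no legal moves → stalemate.

stalemate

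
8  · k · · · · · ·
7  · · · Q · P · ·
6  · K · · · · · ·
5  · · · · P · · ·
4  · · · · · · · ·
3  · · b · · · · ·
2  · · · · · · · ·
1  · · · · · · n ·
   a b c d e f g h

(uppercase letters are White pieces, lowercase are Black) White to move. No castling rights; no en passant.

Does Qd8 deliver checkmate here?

After Qd8: black king on b8; in check: yes, from the white queen on d8.
King squares — a7: attacked by Kb6; b7: attacked by Kb6; c7: attacked by Kb6; a8: attacked by Qd8; c8: attacked by Qd8.
Black has no legal moves → checkmate.

yes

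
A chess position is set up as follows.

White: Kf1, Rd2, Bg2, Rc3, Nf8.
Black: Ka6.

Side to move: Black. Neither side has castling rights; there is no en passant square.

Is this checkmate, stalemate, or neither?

neither

Black to move; black king on a6.
In check: no.
Legal moves for Black: Ka7, Kb6, Kb5, Ka5.
Black has 4 legal moves and is not in check → neither.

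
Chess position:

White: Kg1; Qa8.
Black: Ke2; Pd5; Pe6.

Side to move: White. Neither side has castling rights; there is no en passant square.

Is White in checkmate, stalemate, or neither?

neither

White to move; white king on g1.
In check: no.
Legal moves for White include: Qh8, Qg8, Qf8, Qe8, Qd8, Qc8, Qb8, Qb7, Qa7, Qc6, Qa6+, Qxd5, Qa5, Qa4, Qa3, Qa2+, Qa1, Kh2, ... (list truncated; more exist).
White has legal moves and is not in check → neither.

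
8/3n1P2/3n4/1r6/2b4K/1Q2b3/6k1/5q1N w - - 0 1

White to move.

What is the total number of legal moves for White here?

20

White to move; king on h4.
In check: no.
Legal moves: Kg4, Qxb5, Qxc4, Qb4, Qa4, Qxe3, Qd3, Qc3, Qa3, Qc2+, Qb2+, Qa2+, Qd1, Qb1, Ng3, Nf2, f8=Q, f8=R, f8=B, f8=N.
Count: 20.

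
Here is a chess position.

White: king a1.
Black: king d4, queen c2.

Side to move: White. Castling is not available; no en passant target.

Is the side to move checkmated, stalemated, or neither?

White to move; white king on a1.
In check: no.
King squares — b1: attacked by Qc2; a2: attacked by Qc2; b2: attacked by Qc2.
Legal moves for White: none.
Not in check and no legal moves → stalemate.

stalemate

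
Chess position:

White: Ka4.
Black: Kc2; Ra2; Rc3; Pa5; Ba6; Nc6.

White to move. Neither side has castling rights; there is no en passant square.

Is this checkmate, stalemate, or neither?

White to move; white king on a4.
In check: yes, from the black rook on a2.
King squares — a3: attacked by Ra2; b3: attacked by Kc2; b4: attacked by Pa5; a5: attacked by Ra2; b5: attacked by Ba6.
Legal moves for White: none.
In check with no legal moves → checkmate.

checkmate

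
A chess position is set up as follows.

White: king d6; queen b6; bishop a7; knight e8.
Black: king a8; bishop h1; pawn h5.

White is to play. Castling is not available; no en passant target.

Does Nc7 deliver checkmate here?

After Nc7: black king on a8; in check: yes, from the white knight on c7.
King squares — a7: attacked by Qb6; b7: attacked by Qb6; b8: attacked by Qb6.
Black has no legal moves → checkmate.

yes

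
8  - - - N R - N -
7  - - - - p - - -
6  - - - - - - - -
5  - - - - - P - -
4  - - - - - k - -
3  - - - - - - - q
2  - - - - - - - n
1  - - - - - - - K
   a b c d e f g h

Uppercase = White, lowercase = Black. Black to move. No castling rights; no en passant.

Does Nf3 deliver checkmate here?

After Nf3: white king on h1; in check: yes, from the black queen on h3.
King squares — g1: attacked by Nf3; g2: attacked by Qh3; h2: attacked by Nf3.
White has no legal moves → checkmate.

yes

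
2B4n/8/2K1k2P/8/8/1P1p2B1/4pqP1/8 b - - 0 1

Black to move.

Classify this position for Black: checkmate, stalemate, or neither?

Black to move; black king on e6.
In check: yes, from the white bishop on c8.
King squares — d5: attacked by Kc6; e5: attacked by Bg3; f5: attacked by Bc8; d6: attacked by Bg3; f6: available; d7: attacked by Kc6; e7: available; f7: available.
Legal moves for Black: Kf7, Ke7, Kf6.
Black is in check but has 3 legal moves → neither.

neither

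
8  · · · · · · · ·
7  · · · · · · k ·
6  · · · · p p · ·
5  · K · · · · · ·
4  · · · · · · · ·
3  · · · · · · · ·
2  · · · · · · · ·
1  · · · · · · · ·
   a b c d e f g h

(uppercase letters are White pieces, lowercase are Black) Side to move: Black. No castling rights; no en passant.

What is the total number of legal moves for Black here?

Black to move; king on g7.
In check: no.
Legal moves: Kh8, Kg8, Kf8, Kh7, Kf7, Kh6, Kg6, f5, e5.
Count: 9.

9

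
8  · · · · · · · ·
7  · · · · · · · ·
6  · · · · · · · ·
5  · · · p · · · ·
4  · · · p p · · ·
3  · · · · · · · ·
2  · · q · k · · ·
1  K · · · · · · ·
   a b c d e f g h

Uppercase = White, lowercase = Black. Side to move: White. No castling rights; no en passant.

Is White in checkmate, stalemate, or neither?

stalemate

White to move; white king on a1.
In check: no.
King squares — b1: attacked by Qc2; a2: attacked by Qc2; b2: attacked by Qc2.
Legal moves for White: none.
Not in check and no legal moves → stalemate.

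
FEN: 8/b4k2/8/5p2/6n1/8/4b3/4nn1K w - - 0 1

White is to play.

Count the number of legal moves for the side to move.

0

White to move; king on h1.
In check: no.
Legal moves: none.
Count: 0.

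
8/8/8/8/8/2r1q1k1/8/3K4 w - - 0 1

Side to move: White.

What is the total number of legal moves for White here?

0

White to move; king on d1.
In check: no.
Legal moves: none.
Count: 0.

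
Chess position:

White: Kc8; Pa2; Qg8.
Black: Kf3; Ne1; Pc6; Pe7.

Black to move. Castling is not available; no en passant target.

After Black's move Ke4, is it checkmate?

no

After Ke4: white king on c8; in check: no.
White is not in check, so this cannot be checkmate.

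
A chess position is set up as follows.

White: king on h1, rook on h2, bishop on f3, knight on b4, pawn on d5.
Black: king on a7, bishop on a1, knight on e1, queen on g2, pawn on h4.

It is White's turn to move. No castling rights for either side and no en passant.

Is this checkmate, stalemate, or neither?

neither

White to move; white king on h1.
In check: yes, from the black queen on g2.
Legal moves for White: Bxg2, Rxg2.
White is in check but has 2 legal moves → neither.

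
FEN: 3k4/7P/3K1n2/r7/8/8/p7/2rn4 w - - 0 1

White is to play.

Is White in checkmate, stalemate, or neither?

White to move; white king on d6.
In check: no.
Legal moves for White: Ke6, h8=Q+, h8=R+, h8=B, h8=N.
White has 5 legal moves and is not in check → neither.

neither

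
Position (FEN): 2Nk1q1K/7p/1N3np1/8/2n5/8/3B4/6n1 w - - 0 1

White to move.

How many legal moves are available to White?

0

White to move; king on h8.
In check: yes, from the black queen on f8.
Legal moves: none.
Count: 0.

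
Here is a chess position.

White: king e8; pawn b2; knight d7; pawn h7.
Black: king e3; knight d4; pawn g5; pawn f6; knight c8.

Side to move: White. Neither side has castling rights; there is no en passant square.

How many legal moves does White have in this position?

15

White to move; king on e8.
In check: no.
Legal moves: Kf8, Kd8, Kf7, Nf8, Nb8, Nxf6, Nb6, Ne5, Nc5, h8=Q, h8=R, h8=B, h8=N, b3, b4.
Count: 15.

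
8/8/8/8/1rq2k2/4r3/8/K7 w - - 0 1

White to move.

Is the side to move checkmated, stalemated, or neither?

White to move; white king on a1.
In check: no.
King squares — b1: attacked by Rb4; a2: attacked by Qc4; b2: attacked by Rb4.
Legal moves for White: none.
Not in check and no legal moves → stalemate.

stalemate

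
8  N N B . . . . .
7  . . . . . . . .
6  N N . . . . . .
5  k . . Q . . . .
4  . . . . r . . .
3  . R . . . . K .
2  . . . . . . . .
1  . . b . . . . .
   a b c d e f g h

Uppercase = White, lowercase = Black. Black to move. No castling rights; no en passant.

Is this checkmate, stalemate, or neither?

Black to move; black king on a5.
In check: yes, from the white queen on d5.
King squares — a4: attacked by Nb6; b4: attacked by Rb3; b5: attacked by Rb3; a6: attacked by Nb8; b6: attacked by Rb3.
Legal moves for Black: none.
In check with no legal moves → checkmate.

checkmate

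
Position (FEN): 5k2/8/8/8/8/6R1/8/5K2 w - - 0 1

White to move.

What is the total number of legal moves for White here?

19

White to move; king on f1.
In check: no.
Legal moves: Rg8+, Rg7, Rg6, Rg5, Rg4, Rh3, Rf3+, Re3, Rd3, Rc3, Rb3, Ra3, Rg2, Rg1, Kg2, Kf2, Ke2, Kg1, Ke1.
Count: 19.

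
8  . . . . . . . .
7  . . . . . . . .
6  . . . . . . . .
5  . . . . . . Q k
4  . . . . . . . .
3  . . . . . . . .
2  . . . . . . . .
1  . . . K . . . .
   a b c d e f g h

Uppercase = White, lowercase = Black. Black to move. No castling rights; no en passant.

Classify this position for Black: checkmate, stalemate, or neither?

neither

Black to move; black king on h5.
In check: yes, from the white queen on g5.
King squares — g4: attacked by Qg5; h4: attacked by Qg5; g5: available; g6: attacked by Qg5; h6: attacked by Qg5.
Legal moves for Black: Kxg5.
Black is in check but has 1 legal move → neither.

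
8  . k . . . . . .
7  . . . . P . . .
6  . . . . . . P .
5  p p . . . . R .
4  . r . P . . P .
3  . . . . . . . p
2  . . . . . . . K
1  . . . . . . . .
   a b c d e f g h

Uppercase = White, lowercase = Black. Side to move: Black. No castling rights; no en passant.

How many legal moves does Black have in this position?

Black to move; king on b8.
In check: no.
Legal moves: Kc8, Ka8, Kc7, Kb7, Ka7, Rxd4, Rc4, Ra4, Rb3, Rb2+, Rb1, a4.
Count: 12.

12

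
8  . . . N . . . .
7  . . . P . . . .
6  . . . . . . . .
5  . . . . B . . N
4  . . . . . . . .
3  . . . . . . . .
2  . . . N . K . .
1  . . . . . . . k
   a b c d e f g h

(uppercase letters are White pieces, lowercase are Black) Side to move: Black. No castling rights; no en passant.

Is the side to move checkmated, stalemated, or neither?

stalemate

Black to move; black king on h1.
In check: no.
King squares — g1: attacked by Kf2; g2: attacked by Kf2; h2: attacked by Be5.
Legal moves for Black: none.
Not in check and no legal moves → stalemate.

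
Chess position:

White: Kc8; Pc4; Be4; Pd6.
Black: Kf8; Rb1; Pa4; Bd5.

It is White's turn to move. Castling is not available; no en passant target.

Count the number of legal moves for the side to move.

White to move; king on c8.
In check: no.
Legal moves: Kd8, Kd7, Kc7, Bh7, Bg6, Bf5, Bxd5, Bf3, Bd3, Bg2, Bc2, Bh1, Bxb1, cxd5, d7, c5.
Count: 16.

16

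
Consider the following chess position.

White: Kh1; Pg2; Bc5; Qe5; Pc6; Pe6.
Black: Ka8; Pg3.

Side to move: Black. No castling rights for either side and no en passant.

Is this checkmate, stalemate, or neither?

stalemate

Black to move; black king on a8.
In check: no.
King squares — a7: attacked by Bc5; b7: attacked by Pc6; b8: attacked by Qe5.
Legal moves for Black: none.
Not in check and no legal moves → stalemate.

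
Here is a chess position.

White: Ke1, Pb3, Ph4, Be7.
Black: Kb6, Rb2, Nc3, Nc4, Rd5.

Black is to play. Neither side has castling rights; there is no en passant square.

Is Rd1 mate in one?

After Rd1: white king on e1; in check: yes, from the black rook on d1.
King squares — d1: attacked by Nc3; f1: attacked by Rd1; d2: attacked by Rd1; e2: attacked by Rb2; f2: attacked by Rb2.
White has no legal moves → checkmate.

yes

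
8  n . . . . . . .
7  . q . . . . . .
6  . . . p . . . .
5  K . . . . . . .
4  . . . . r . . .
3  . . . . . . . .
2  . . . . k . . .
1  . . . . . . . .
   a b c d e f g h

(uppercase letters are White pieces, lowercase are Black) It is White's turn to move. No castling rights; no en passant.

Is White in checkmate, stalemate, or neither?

White to move; white king on a5.
In check: no.
King squares — a4: attacked by Re4; b4: attacked by Re4; b5: attacked by Qb7; a6: attacked by Qb7; b6: attacked by Qb7.
Legal moves for White: none.
Not in check and no legal moves → stalemate.

stalemate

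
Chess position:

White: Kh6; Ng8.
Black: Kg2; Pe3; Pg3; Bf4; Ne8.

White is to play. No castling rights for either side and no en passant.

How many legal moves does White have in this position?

White to move; king on h6.
In check: yes, from the black bishop on f4.
Legal moves: Kh7, Kg6, Kh5.
Count: 3.

3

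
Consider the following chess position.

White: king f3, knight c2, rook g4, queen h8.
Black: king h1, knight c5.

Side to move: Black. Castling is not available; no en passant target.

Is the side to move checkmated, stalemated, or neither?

checkmate

Black to move; black king on h1.
In check: yes, from the white queen on h8.
King squares — g1: attacked by Rg4; g2: attacked by Kf3; h2: attacked by Qh8.
Legal moves for Black: none.
In check with no legal moves → checkmate.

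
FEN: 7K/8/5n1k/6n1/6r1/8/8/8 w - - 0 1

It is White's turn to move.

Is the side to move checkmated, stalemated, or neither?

White to move; white king on h8.
In check: no.
King squares — g7: attacked by Kh6; h7: attacked by Ng5; g8: attacked by Nf6.
Legal moves for White: none.
Not in check and no legal moves → stalemate.

stalemate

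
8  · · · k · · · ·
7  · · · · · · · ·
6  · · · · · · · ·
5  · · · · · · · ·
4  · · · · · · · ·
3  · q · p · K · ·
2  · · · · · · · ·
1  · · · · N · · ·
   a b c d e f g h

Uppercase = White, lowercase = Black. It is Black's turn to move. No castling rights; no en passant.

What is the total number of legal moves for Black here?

24

Black to move; king on d8.
In check: no.
Legal moves: Ke8, Kc8, Ke7, Kd7, Kc7, Qg8, Qb8, Qf7+, Qb7+, Qe6, Qb6, Qd5+, Qb5, Qc4, Qb4, Qa4, Qc3, Qa3, Qc2, Qb2, Qa2, Qd1+, Qb1, d2+.
Count: 24.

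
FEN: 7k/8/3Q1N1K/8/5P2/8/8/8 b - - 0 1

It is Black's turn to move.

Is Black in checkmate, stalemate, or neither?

Black to move; black king on h8.
In check: no.
King squares — g7: attacked by Kh6; h7: attacked by Nf6; g8: attacked by Nf6.
Legal moves for Black: none.
Not in check and no legal moves → stalemate.

stalemate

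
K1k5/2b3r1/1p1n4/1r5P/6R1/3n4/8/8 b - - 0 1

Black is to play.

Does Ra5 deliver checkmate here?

yes

After Ra5: white king on a8; in check: yes, from the black rook on a5.
King squares — a7: attacked by Ra5; b7: attacked by Nd6; b8: attacked by Bc7.
White has no legal moves → checkmate.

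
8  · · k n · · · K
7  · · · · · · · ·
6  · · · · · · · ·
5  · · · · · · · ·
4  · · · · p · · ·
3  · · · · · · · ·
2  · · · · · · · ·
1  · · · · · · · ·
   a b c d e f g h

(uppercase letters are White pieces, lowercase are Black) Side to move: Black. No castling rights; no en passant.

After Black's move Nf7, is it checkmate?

no

After Nf7: white king on h8; in check: yes, from the black knight on f7.
White has 3 legal replies: Kg8, Kh7, Kg7.
In check but a legal move exists → not checkmate.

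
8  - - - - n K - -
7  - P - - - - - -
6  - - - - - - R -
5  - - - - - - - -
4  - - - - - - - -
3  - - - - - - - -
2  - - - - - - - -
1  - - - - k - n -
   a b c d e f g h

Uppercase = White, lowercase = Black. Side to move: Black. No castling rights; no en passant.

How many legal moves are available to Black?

12

Black to move; king on e1.
In check: no.
Legal moves: Ng7, Nc7, Nf6, Nd6, Nh3, Nf3, Ne2, Kf2, Ke2, Kd2, Kf1, Kd1.
Count: 12.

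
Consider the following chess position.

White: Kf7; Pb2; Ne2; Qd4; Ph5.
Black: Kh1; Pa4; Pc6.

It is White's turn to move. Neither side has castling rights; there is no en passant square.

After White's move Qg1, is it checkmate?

After Qg1: black king on h1; in check: yes, from the white queen on g1.
King squares — g1: attacked by Ne2; g2: attacked by Qg1; h2: attacked by Qg1.
Black has no legal moves → checkmate.

yes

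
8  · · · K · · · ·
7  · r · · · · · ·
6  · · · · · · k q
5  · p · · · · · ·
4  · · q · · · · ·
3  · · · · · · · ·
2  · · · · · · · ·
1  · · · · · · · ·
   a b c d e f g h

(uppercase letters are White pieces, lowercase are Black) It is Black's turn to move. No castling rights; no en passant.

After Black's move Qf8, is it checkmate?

yes

After Qf8: white king on d8; in check: yes, from the black queen on f8.
King squares — c7: attacked by Qc4; d7: attacked by Rb7; e7: attacked by Rb7; c8: attacked by Qc4; e8: attacked by Qf8.
White has no legal moves → checkmate.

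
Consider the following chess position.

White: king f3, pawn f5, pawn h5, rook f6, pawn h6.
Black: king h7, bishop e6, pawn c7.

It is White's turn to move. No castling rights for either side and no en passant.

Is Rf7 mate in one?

After Rf7: black king on h7; in check: yes, from the white rook on f7.
Black has 4 legal replies: Kh8, Kg8, Kxh6, Bxf7.
In check but a legal move exists → not checkmate.

no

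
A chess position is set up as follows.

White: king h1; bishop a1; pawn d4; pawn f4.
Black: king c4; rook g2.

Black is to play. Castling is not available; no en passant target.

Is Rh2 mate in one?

no

After Rh2: white king on h1; in check: yes, from the black rook on h2.
White has 2 legal replies: Kxh2, Kg1.
In check but a legal move exists → not checkmate.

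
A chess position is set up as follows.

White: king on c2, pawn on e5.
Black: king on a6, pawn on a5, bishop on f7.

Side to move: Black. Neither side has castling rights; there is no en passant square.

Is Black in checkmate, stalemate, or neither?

neither

Black to move; black king on a6.
In check: no.
Legal moves for Black: Bg8, Be8, Bg6+, Be6, Bh5, Bd5, Bc4, Bb3+, Ba2, Kb7, Ka7, Kb6, Kb5, a4.
Black has 14 legal moves and is not in check → neither.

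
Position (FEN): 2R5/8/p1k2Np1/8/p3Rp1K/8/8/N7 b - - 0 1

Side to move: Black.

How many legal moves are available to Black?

Black to move; king on c6.
In check: yes, from the white rook on c8.
Legal moves: Kb7, Kd6, Kb6, Kb5.
Count: 4.

4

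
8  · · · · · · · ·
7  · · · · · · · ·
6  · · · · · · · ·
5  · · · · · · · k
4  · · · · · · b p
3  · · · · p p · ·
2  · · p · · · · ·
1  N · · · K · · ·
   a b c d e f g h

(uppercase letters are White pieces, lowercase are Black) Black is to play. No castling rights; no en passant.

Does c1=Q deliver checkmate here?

yes

After c1=Q: white king on e1; in check: yes, from the black queen on c1.
King squares — d1: attacked by Qc1; f1: attacked by Qc1; d2: attacked by Qc1; e2: attacked by Pf3; f2: attacked by Pe3.
White has no legal moves → checkmate.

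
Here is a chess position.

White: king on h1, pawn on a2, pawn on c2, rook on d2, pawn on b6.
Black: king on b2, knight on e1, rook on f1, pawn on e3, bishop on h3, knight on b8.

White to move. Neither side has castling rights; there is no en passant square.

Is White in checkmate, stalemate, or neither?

neither

White to move; white king on h1.
In check: yes, from the black rook on f1.
King squares — g1: attacked by Rf1; g2: attacked by Ne1; h2: available.
Legal moves for White: Kh2.
White is in check but has 1 legal move → neither.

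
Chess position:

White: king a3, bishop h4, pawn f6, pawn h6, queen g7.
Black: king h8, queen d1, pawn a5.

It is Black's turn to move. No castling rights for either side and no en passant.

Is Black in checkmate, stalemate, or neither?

checkmate

Black to move; black king on h8.
In check: yes, from the white queen on g7.
King squares — g7: attacked by Pf6; h7: attacked by Qg7; g8: attacked by Qg7.
Legal moves for Black: none.
In check with no legal moves → checkmate.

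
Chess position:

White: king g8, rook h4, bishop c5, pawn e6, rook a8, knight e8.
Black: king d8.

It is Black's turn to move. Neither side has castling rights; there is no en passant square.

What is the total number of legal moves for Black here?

Black to move; king on d8.
In check: yes, from the white rook on a8.
Legal moves: none.
Count: 0.

0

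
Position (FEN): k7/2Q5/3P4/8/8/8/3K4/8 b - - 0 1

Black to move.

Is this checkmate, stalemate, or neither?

Black to move; black king on a8.
In check: no.
King squares — a7: attacked by Qc7; b7: attacked by Qc7; b8: attacked by Qc7.
Legal moves for Black: none.
Not in check and no legal moves → stalemate.

stalemate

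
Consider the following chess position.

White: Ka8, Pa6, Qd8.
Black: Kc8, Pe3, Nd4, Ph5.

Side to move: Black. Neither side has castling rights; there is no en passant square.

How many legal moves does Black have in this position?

1

Black to move; king on c8.
In check: yes, from the white queen on d8.
Legal moves: Kxd8.
Count: 1.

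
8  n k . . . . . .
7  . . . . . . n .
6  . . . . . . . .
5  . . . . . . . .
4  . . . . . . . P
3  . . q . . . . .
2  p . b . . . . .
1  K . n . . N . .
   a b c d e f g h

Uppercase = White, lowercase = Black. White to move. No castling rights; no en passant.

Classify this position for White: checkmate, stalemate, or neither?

White to move; white king on a1.
In check: yes, from the black queen on c3.
King squares — b1: attacked by Pa2; a2: attacked by Nc1; b2: attacked by Qc3.
Legal moves for White: none.
In check with no legal moves → checkmate.

checkmate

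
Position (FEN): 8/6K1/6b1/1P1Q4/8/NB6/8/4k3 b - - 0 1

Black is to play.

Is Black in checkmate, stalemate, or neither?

Black to move; black king on e1.
In check: no.
Legal moves for Black: Be8, Bh7, Bf7, Bh5, Bf5, Be4, Bd3, Bc2, Bb1, Kf2, Ke2, Kf1.
Black has 12 legal moves and is not in check → neither.

neither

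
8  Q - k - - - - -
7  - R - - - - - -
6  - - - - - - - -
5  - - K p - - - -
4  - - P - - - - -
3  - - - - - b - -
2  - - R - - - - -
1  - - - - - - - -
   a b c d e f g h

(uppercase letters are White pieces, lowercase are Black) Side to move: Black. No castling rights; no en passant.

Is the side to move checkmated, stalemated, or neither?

checkmate

Black to move; black king on c8.
In check: yes, from the white queen on a8.
King squares — b7: attacked by Qa8; c7: attacked by Rb7; d7: attacked by Rb7; b8: attacked by Rb7; d8: attacked by Qa8.
Legal moves for Black: none.
In check with no legal moves → checkmate.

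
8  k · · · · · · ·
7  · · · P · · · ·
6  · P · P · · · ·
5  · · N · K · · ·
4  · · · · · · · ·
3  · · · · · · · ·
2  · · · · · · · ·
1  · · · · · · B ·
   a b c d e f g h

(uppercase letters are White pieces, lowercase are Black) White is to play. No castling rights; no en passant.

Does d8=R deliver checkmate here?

yes

After d8=R: black king on a8; in check: yes, from the white rook on d8.
King squares — a7: attacked by Pb6; b7: attacked by Nc5; b8: attacked by Rd8.
Black has no legal moves → checkmate.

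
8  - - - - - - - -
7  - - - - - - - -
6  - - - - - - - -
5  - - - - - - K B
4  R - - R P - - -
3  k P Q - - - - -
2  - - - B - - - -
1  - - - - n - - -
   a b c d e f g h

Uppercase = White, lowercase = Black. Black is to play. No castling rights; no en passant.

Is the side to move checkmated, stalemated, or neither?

checkmate

Black to move; black king on a3.
In check: yes, from the white rook on a4.
King squares — a2: attacked by Ra4; b2: attacked by Qc3; b3: attacked by Qc3; a4: attacked by Pb3; b4: attacked by Qc3.
Legal moves for Black: none.
In check with no legal moves → checkmate.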